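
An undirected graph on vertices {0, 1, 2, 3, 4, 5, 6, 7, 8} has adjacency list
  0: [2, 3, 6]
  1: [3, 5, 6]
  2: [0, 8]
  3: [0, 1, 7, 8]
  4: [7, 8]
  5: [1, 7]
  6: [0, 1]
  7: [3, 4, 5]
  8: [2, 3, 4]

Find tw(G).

A width-3 tree decomposition is:
Bags: B1 = {1, 5, 6, 7}  B2 = {1, 3, 6, 7}  B3 = {0, 3, 6, 7}  B4 = {0, 3, 4, 7}  B5 = {0, 3, 4, 8}  B6 = {0, 2, 4, 8}
Tree: B1–B2, B2–B3, B3–B4, B4–B5, B5–B6
Each bag holds 4 vertices, so the decomposition has width 3, which upper-bounds the treewidth. For the lower bound: the 4 vertex sets {1,5,6}, {7}, {3}, {0,2,4,8} are disjoint, each induces a connected subgraph, and every pair is joined by at least one edge of G. Contracting each set to a single vertex therefore yields K_{4} as a minor, and since treewidth is minor-monotone, tw(G) ≥ tw(K_{4}) = 3. Hence tw(G) = 3 exactly.

3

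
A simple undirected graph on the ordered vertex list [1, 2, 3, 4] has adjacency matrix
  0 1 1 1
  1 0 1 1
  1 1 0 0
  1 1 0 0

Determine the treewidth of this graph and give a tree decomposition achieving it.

The largest bag has 3 vertices, giving width 2; this decomposition certifies tw(G) ≤ 2. For the lower bound, the 3 vertices {1, 2, 3} are pairwise adjacent, and any tree decomposition puts a clique entirely inside one bag — forcing width ≥ 2. The upper and lower bounds meet at 2, so that is the treewidth.

Treewidth 2.
Bags: B1 = {1, 2, 3}  B2 = {1, 2, 4}
Tree: B1–B2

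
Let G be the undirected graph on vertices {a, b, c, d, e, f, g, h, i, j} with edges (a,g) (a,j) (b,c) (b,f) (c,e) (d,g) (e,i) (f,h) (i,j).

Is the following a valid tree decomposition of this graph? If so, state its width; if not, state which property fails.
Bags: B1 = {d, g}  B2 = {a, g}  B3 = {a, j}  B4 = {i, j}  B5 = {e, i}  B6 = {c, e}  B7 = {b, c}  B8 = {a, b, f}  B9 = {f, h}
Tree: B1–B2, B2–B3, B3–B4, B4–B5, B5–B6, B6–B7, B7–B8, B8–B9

No — bags containing vertex a are not connected in the tree.

A tree decomposition must satisfy three properties: every vertex lies in some bag; for every edge, both endpoints lie together in some bag; and for every vertex, the bags containing it form a connected subtree. Here bags containing vertex a are not connected in the tree, so the decomposition is invalid.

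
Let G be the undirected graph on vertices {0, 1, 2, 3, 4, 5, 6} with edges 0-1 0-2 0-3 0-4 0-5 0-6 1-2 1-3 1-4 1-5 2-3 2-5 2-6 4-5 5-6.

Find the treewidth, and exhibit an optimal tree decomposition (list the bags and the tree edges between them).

Treewidth 3.
One optimal decomposition is:
Bags: B1 = {0, 1, 2, 5}  B2 = {0, 1, 2, 3}  B3 = {0, 2, 5, 6}  B4 = {0, 1, 4, 5}
Tree: B1–B2, B1–B3, B1–B4

The largest bag has 4 vertices, giving width 3; this decomposition certifies tw(G) ≤ 3. On the other hand G contains the 4-clique {0, 1, 2, 3}. A clique must lie in a single bag of any decomposition, so no decomposition can have width below 3. Therefore the treewidth is 3.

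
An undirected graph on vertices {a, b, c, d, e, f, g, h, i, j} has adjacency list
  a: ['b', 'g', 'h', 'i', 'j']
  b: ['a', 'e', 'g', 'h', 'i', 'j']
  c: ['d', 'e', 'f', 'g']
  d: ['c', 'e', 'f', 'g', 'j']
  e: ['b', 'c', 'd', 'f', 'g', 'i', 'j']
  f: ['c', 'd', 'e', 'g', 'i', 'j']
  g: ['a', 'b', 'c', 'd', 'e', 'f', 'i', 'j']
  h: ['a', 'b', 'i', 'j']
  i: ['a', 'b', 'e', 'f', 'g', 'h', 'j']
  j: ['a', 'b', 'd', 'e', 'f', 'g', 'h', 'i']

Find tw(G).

A width-4 tree decomposition is:
Bags: B1 = {b, e, g, i, j}  B2 = {e, f, g, i, j}  B3 = {d, e, f, g, j}  B4 = {c, d, e, f, g}  B5 = {a, b, g, i, j}  B6 = {a, b, h, i, j}
Tree: B1–B2, B2–B3, B3–B4, B1–B5, B5–B6
Each bag holds 5 vertices, so the decomposition has width 4, which upper-bounds the treewidth. Conversely, {d, e, f, g, j} is a clique of size 5, and the vertices of any clique must share a bag in every tree decomposition; so some bag has ≥ 5 vertices and tw(G) ≥ 4. Combining the bounds, tw(G) = 4.

4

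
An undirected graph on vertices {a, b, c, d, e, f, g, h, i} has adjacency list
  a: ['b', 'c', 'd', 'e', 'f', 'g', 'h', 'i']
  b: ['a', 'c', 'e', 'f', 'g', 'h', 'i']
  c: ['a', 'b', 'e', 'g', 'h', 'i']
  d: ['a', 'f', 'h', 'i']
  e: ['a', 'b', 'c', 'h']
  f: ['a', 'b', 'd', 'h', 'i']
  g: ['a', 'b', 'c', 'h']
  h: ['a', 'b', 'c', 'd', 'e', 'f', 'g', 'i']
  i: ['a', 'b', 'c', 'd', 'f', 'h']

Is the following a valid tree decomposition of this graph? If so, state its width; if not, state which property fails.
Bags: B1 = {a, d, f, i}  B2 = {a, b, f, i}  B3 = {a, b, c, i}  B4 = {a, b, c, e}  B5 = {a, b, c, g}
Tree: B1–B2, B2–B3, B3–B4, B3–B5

A tree decomposition must satisfy three properties: every vertex lies in some bag; for every edge, both endpoints lie together in some bag; and for every vertex, the bags containing it form a connected subtree. Here vertex h appears in no bag, so the decomposition is invalid.

No — vertex h appears in no bag.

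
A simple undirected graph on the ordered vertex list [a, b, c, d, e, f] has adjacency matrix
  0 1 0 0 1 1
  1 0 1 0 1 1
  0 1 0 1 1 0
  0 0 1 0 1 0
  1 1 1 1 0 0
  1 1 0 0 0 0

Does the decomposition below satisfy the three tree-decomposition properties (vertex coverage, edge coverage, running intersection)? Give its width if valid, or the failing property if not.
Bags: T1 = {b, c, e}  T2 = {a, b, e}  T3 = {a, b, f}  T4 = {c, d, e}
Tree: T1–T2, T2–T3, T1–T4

Vertex coverage: the bags together contain {a, b, c, d, e, f}, the full vertex set. Edge coverage: each edge of G has both endpoints in at least one bag. Running intersection: for every vertex, the bags containing it form a connected subtree. All three properties hold, so this is a valid tree decomposition of width max|bag| − 1 = 2, and hence tw(G) ≤ 2.

Yes; width 2.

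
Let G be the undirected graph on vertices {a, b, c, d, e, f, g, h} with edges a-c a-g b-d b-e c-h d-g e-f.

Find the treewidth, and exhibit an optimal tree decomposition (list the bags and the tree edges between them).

The largest bag has 2 vertices, giving width 1; this decomposition certifies tw(G) ≤ 1. G has an edge, so its treewidth is at least 1. The upper and lower bounds meet at 1, so that is the treewidth.

Treewidth 1.
One optimal decomposition is:
Bags: B1 = {e, f}  B2 = {b, e}  B3 = {b, d}  B4 = {d, g}  B5 = {a, g}  B6 = {a, c}  B7 = {c, h}
Tree: B1–B2, B2–B3, B3–B4, B4–B5, B5–B6, B6–B7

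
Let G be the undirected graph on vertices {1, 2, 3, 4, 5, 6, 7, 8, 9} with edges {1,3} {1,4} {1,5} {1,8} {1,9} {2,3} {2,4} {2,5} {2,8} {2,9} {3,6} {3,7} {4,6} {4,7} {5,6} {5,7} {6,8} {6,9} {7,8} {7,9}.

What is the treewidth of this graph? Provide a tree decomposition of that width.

Each bag holds 5 vertices, so the decomposition has width 4, which upper-bounds the treewidth. For the lower bound: the 5 vertex sets {4,6}, {2,9}, {1,8}, {7}, {5} are disjoint, each induces a connected subgraph, and every pair is joined by at least one edge of G. Contracting each set to a single vertex therefore yields K_{5} as a minor, and since treewidth is minor-monotone, tw(G) ≥ tw(K_{5}) = 4. Combining the bounds, tw(G) = 4.

Treewidth 4.
One optimal decomposition is:
Bags: B1 = {1, 2, 4, 6, 7}  B2 = {1, 2, 6, 7, 9}  B3 = {1, 2, 6, 7, 8}  B4 = {1, 2, 5, 6, 7}  B5 = {1, 2, 3, 6, 7}
Tree: B1–B2, B2–B3, B3–B4, B4–B5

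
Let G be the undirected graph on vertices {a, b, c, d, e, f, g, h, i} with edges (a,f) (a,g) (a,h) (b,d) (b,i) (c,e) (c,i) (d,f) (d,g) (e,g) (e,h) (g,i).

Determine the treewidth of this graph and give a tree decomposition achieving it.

Treewidth 3.
One such decomposition:
Bags: B1 = {b, c, d, i}  B2 = {c, d, g, i}  B3 = {c, d, e, g}  B4 = {d, e, f, g}  B5 = {a, e, f, g}  B6 = {a, e, f, h}
Tree: B1–B2, B2–B3, B3–B4, B4–B5, B5–B6

Every bag has size at most 4, so the width is 4 − 1 = 3 and tw(G) ≤ 3. For the lower bound: the 4 vertex sets {b,c,i}, {d}, {g}, {a,e,f,h} are disjoint, each induces a connected subgraph, and every pair is joined by at least one edge of G. Contracting each set to a single vertex therefore yields K_{4} as a minor, and since treewidth is minor-monotone, tw(G) ≥ tw(K_{4}) = 3. Hence tw(G) = 3 exactly.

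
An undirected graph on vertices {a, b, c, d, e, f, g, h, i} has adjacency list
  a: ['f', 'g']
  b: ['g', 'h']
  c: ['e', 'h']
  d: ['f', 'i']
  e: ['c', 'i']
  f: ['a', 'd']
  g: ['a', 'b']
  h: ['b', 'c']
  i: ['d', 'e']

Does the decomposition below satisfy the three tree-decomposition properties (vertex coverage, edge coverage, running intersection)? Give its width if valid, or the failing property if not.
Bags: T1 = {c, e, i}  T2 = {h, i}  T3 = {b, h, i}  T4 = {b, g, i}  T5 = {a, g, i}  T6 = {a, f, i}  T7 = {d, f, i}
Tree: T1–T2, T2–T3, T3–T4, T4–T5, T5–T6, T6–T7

No — edge (c,h) lies in no bag.

A tree decomposition must satisfy three properties: every vertex lies in some bag; for every edge, both endpoints lie together in some bag; and for every vertex, the bags containing it form a connected subtree. Here edge (c,h) lies in no bag, so the decomposition is invalid.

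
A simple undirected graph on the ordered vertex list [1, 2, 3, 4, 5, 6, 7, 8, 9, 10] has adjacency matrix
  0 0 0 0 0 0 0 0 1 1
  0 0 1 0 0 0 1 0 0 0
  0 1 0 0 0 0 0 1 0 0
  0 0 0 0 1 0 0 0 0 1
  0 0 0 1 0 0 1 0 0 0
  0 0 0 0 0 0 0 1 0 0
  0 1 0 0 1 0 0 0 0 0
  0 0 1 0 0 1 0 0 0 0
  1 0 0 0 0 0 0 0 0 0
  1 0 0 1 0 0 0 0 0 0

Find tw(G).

A width-1 tree decomposition is:
Bags: B1 = {6, 8}  B2 = {3, 8}  B3 = {2, 3}  B4 = {2, 7}  B5 = {5, 7}  B6 = {4, 5}  B7 = {4, 10}  B8 = {1, 10}  B9 = {1, 9}
Tree: B1–B2, B2–B3, B3–B4, B4–B5, B5–B6, B6–B7, B7–B8, B8–B9
The largest bag has 2 vertices, giving width 1; this decomposition certifies tw(G) ≤ 1. Since G has at least one edge (e.g. 6–8), it is not an edgeless graph, so tw(G) ≥ 1. Combining the bounds, tw(G) = 1.

1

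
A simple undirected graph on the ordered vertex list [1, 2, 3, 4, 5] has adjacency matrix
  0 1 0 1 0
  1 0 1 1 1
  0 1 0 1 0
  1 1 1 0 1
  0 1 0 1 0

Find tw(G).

A width-2 tree decomposition is:
Bags: B1 = {2, 4, 5}  B2 = {1, 2, 4}  B3 = {2, 3, 4}
Tree: B1–B2, B2–B3
Each bag holds 3 vertices, so the decomposition has width 2, which upper-bounds the treewidth. On the other hand G contains the 3-clique {1, 2, 4}. A clique must lie in a single bag of any decomposition, so no decomposition can have width below 2. The upper and lower bounds meet at 2, so that is the treewidth.

2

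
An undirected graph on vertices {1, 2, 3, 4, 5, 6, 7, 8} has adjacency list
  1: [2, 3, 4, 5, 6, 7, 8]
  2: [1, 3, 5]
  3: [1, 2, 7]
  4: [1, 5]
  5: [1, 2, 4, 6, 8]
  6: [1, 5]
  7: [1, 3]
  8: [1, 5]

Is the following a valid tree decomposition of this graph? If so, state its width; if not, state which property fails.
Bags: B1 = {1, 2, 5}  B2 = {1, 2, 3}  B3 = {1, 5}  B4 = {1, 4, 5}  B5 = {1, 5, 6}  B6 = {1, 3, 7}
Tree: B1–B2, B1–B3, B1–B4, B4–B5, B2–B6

No — vertex 8 appears in no bag.

A tree decomposition must satisfy three properties: every vertex lies in some bag; for every edge, both endpoints lie together in some bag; and for every vertex, the bags containing it form a connected subtree. Here vertex 8 appears in no bag, so the decomposition is invalid.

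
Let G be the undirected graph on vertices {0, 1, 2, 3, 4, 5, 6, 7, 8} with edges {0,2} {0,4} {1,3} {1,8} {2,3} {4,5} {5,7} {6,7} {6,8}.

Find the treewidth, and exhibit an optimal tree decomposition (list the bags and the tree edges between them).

Treewidth 2.
Bags: B1 = {1, 6, 8}  B2 = {1, 3, 6}  B3 = {2, 3, 6}  B4 = {0, 2, 6}  B5 = {0, 4, 6}  B6 = {4, 5, 6}  B7 = {5, 6, 7}
Tree: B1–B2, B2–B3, B3–B4, B4–B5, B5–B6, B6–B7

The largest bag has 3 vertices, giving width 2; this decomposition certifies tw(G) ≤ 2. The edges 6–8–1–3–2–0–4–5–7–6 form a cycle, so G is not a tree and its treewidth is at least 2. Combining the bounds, tw(G) = 2.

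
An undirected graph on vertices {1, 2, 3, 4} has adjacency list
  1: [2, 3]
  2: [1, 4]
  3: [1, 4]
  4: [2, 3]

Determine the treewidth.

2

A width-2 tree decomposition is:
Bags: B1 = {1, 3, 4}  B2 = {1, 2, 4}
Tree: B1–B2
Each bag holds 3 vertices, so the decomposition has width 2, which upper-bounds the treewidth. For the lower bound, G contains the cycle 4–3–1–2–4, so G is not a forest; only forests have treewidth ≤ 1, hence tw(G) ≥ 2. Hence tw(G) = 2 exactly.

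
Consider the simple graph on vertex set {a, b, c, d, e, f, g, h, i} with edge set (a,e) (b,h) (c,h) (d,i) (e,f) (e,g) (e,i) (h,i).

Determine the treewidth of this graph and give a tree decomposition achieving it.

Treewidth 1.
Bags: B1 = {e, i}  B2 = {d, i}  B3 = {e, f}  B4 = {h, i}  B5 = {b, h}  B6 = {c, h}  B7 = {a, e}  B8 = {e, g}
Tree: B1–B2, B1–B3, B2–B4, B4–B5, B5–B6, B1–B7, B7–B8

The largest bag has 2 vertices, giving width 1; this decomposition certifies tw(G) ≤ 1. G has an edge, so its treewidth is at least 1. Therefore the treewidth is 1.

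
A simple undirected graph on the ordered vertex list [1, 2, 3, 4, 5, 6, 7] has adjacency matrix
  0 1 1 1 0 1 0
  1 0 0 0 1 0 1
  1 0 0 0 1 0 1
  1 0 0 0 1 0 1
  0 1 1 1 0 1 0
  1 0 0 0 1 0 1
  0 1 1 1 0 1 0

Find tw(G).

3

A width-3 tree decomposition is:
Bags: B1 = {1, 5, 6, 7}  B2 = {1, 2, 5, 7}  B3 = {1, 3, 5, 7}  B4 = {1, 4, 5, 7}
Tree: B1–B2, B2–B3, B3–B4
Every bag has size at most 4, so the width is 4 − 1 = 3 and tw(G) ≤ 3. For the lower bound: the 4 vertex sets {6,7}, {1,2}, {5}, {3} are disjoint, each induces a connected subgraph, and every pair is joined by at least one edge of G. Contracting each set to a single vertex therefore yields K_{4} as a minor, and since treewidth is minor-monotone, tw(G) ≥ tw(K_{4}) = 3. Combining the bounds, tw(G) = 3.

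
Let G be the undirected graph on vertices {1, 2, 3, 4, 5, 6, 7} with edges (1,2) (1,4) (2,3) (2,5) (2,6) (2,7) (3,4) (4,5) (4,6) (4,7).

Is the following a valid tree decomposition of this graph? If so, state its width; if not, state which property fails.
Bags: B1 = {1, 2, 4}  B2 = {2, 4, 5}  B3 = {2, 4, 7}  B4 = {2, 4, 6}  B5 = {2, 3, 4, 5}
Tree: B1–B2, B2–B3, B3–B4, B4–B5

No — bags containing vertex 5 are not connected in the tree.

A tree decomposition must satisfy three properties: every vertex lies in some bag; for every edge, both endpoints lie together in some bag; and for every vertex, the bags containing it form a connected subtree. Here bags containing vertex 5 are not connected in the tree, so the decomposition is invalid.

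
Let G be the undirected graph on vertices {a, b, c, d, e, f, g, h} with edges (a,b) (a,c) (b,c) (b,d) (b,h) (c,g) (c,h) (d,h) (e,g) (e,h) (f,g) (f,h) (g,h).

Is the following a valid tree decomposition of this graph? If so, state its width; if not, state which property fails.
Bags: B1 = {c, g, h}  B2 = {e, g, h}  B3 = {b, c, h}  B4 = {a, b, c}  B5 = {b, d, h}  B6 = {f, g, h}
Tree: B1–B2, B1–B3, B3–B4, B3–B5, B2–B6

Checking the three conditions: (i) the bags cover all of {a, b, c, d, e, f, g, h}; (ii) for each edge, some bag contains both endpoints; (iii) the bags containing any fixed vertex form a subtree. All hold, so the decomposition is valid with width 3 − 1 = 2.

Yes; width 2.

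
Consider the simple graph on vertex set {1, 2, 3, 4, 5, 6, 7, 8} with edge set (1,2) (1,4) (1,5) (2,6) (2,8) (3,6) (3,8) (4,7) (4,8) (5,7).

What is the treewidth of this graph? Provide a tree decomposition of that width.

Treewidth 2.
One such decomposition:
Bags: B1 = {2, 3, 6}  B2 = {2, 3, 8}  B3 = {1, 2, 8}  B4 = {1, 4, 8}  B5 = {1, 4, 5}  B6 = {4, 5, 7}
Tree: B1–B2, B2–B3, B3–B4, B4–B5, B5–B6

Each bag holds 3 vertices, so the decomposition has width 2, which upper-bounds the treewidth. The edges 6–3–8–2–6 form a cycle, so G is not a tree and its treewidth is at least 2. Hence tw(G) = 2 exactly.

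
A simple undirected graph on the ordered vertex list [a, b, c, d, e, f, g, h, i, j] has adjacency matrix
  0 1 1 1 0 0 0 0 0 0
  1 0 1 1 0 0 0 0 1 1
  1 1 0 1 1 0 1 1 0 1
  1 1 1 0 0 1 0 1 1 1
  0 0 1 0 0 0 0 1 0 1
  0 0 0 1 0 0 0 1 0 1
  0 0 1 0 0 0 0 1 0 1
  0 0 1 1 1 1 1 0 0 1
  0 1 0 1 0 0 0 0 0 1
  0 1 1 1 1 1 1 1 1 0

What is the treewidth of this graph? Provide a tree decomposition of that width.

Every bag has size at most 4, so the width is 4 − 1 = 3 and tw(G) ≤ 3. On the other hand G contains the 4-clique {c, d, h, j}. A clique must lie in a single bag of any decomposition, so no decomposition can have width below 3. Therefore the treewidth is 3.

Treewidth 3.
One optimal decomposition is:
Bags: B1 = {c, e, h, j}  B2 = {c, d, h, j}  B3 = {b, c, d, j}  B4 = {b, d, i, j}  B5 = {c, g, h, j}  B6 = {d, f, h, j}  B7 = {a, b, c, d}
Tree: B1–B2, B2–B3, B3–B4, B2–B5, B2–B6, B3–B7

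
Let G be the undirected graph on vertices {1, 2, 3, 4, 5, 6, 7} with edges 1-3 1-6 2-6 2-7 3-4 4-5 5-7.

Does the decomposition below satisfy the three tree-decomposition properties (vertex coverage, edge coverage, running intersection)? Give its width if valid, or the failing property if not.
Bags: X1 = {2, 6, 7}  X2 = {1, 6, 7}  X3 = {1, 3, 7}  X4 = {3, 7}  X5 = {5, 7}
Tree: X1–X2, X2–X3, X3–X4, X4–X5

No — vertex 4 appears in no bag.

A tree decomposition must satisfy three properties: every vertex lies in some bag; for every edge, both endpoints lie together in some bag; and for every vertex, the bags containing it form a connected subtree. Here vertex 4 appears in no bag, so the decomposition is invalid.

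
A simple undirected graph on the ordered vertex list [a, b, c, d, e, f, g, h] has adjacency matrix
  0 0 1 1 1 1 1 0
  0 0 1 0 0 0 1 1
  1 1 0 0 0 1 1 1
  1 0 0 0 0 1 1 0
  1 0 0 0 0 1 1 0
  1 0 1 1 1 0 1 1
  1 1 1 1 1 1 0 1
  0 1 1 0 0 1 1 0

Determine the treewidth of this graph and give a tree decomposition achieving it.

Treewidth 3.
One such decomposition:
Bags: B1 = {a, c, f, g}  B2 = {a, d, f, g}  B3 = {c, f, g, h}  B4 = {b, c, g, h}  B5 = {a, e, f, g}
Tree: B1–B2, B1–B3, B3–B4, B1–B5

The largest bag has 4 vertices, giving width 3; this decomposition certifies tw(G) ≤ 3. For the lower bound, the 4 vertices {c, f, g, h} are pairwise adjacent, and any tree decomposition puts a clique entirely inside one bag — forcing width ≥ 3. The upper and lower bounds meet at 3, so that is the treewidth.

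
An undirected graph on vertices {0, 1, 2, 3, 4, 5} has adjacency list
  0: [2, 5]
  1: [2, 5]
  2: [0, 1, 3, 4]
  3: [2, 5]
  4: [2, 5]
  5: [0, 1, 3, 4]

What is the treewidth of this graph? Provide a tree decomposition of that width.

Treewidth 2.
One optimal decomposition is:
Bags: B1 = {2, 4, 5}  B2 = {1, 2, 5}  B3 = {2, 3, 5}  B4 = {0, 2, 5}
Tree: B1–B2, B2–B3, B3–B4

Every bag has size at most 3, so the width is 3 − 1 = 2 and tw(G) ≤ 2. For the lower bound, G contains the cycle 5–4–2–1–5, so G is not a forest; only forests have treewidth ≤ 1, hence tw(G) ≥ 2. The upper and lower bounds meet at 2, so that is the treewidth.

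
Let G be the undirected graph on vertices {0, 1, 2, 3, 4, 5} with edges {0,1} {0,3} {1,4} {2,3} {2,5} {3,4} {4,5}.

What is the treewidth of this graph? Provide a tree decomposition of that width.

Treewidth 2.
Bags: B1 = {2, 4, 5}  B2 = {2, 3, 4}  B3 = {1, 3, 4}  B4 = {0, 1, 3}
Tree: B1–B2, B2–B3, B3–B4

Every bag has size at most 3, so the width is 3 − 1 = 2 and tw(G) ≤ 2. The edges 5–2–3–4–5 form a cycle, so G is not a tree and its treewidth is at least 2. Hence tw(G) = 2 exactly.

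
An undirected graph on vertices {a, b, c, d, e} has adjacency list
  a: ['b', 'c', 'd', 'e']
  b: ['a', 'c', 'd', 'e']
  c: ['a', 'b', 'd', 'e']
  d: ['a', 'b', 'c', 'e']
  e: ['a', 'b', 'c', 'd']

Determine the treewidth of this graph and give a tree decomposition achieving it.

Treewidth 4.
One optimal decomposition is:
Bags: B1 = {a, b, c, d, e}
Tree: (single bag)

With just one bag of size 5, the width is 5 − 1 = 4, so tw(G) ≤ 4. On the other hand G contains the 5-clique {a, b, c, d, e}. A clique must lie in a single bag of any decomposition, so no decomposition can have width below 4. Combining the bounds, tw(G) = 4.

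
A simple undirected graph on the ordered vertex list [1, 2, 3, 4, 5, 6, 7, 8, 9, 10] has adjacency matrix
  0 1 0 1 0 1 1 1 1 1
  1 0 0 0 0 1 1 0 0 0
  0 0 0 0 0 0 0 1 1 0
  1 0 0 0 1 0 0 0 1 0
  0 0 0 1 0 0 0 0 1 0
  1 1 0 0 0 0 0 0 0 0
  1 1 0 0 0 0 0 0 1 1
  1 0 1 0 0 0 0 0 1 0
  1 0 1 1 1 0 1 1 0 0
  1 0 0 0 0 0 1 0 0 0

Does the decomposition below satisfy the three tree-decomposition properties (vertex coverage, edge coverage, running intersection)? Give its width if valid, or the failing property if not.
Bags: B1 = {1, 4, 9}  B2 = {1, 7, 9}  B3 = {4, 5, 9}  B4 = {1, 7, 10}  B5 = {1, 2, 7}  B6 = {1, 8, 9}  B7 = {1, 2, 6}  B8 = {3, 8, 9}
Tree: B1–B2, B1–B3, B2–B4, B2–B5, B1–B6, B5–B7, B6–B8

Yes; width 2.

Checking the three conditions: (i) the bags cover all of {1, 2, 3, 4, 5, 6, 7, 8, 9, 10}; (ii) for each edge, some bag contains both endpoints; (iii) the bags containing any fixed vertex form a subtree. All hold, so the decomposition is valid with width 3 − 1 = 2.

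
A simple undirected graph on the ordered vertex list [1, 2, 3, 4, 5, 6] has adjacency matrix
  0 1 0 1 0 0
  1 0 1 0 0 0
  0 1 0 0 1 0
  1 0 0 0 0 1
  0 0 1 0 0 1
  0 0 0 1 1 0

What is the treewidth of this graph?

2

A width-2 tree decomposition is:
Bags: B1 = {3, 5, 6}  B2 = {2, 3, 6}  B3 = {1, 2, 6}  B4 = {1, 4, 6}
Tree: B1–B2, B2–B3, B3–B4
The largest bag has 3 vertices, giving width 2; this decomposition certifies tw(G) ≤ 2. For the lower bound, G contains the cycle 6–5–3–2–1–4–6, so G is not a forest; only forests have treewidth ≤ 1, hence tw(G) ≥ 2. Combining the bounds, tw(G) = 2.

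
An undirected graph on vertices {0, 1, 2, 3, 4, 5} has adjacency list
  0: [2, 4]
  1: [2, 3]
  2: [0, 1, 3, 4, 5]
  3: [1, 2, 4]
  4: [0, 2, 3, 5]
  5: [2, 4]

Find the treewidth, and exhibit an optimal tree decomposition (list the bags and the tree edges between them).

Treewidth 2.
Bags: B1 = {2, 3, 4}  B2 = {0, 2, 4}  B3 = {1, 2, 3}  B4 = {2, 4, 5}
Tree: B1–B2, B1–B3, B2–B4

Each bag holds 3 vertices, so the decomposition has width 2, which upper-bounds the treewidth. For the lower bound, the 3 vertices {1, 2, 3} are pairwise adjacent, and any tree decomposition puts a clique entirely inside one bag — forcing width ≥ 2. Combining the bounds, tw(G) = 2.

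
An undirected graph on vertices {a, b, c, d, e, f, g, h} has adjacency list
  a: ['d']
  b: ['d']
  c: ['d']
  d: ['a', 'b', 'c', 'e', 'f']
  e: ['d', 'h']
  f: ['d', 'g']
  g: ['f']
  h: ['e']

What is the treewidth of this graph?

A width-1 tree decomposition is:
Bags: B1 = {d, e}  B2 = {d, f}  B3 = {f, g}  B4 = {e, h}  B5 = {a, d}  B6 = {b, d}  B7 = {c, d}
Tree: B1–B2, B2–B3, B1–B4, B2–B5, B5–B6, B1–B7
Every bag has size at most 2, so the width is 2 − 1 = 1 and tw(G) ≤ 1. Since G has at least one edge (e.g. d–e), it is not an edgeless graph, so tw(G) ≥ 1. The upper and lower bounds meet at 1, so that is the treewidth.

1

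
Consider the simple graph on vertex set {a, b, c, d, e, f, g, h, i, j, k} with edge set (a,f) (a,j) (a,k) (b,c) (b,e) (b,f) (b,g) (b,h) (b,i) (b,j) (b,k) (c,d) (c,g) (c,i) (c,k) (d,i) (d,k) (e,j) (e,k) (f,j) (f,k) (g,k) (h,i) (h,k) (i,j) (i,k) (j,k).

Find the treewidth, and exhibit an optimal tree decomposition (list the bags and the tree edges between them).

Treewidth 3.
Bags: B1 = {b, i, j, k}  B2 = {b, h, i, k}  B3 = {b, e, j, k}  B4 = {b, f, j, k}  B5 = {b, c, i, k}  B6 = {c, d, i, k}  B7 = {b, c, g, k}  B8 = {a, f, j, k}
Tree: B1–B2, B1–B3, B3–B4, B2–B5, B5–B6, B5–B7, B4–B8

Each bag holds 4 vertices, so the decomposition has width 3, which upper-bounds the treewidth. On the other hand G contains the 4-clique {c, d, i, k}. A clique must lie in a single bag of any decomposition, so no decomposition can have width below 3. Hence tw(G) = 3 exactly.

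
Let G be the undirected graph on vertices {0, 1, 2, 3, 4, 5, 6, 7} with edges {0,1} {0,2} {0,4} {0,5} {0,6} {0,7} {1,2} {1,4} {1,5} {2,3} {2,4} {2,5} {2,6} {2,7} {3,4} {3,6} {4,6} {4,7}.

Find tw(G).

A width-3 tree decomposition is:
Bags: B1 = {0, 1, 2, 4}  B2 = {0, 2, 4, 6}  B3 = {0, 2, 4, 7}  B4 = {0, 1, 2, 5}  B5 = {2, 3, 4, 6}
Tree: B1–B2, B2–B3, B1–B4, B2–B5
Every bag has size at most 4, so the width is 4 − 1 = 3 and tw(G) ≤ 3. On the other hand G contains the 4-clique {0, 1, 2, 4}. A clique must lie in a single bag of any decomposition, so no decomposition can have width below 3. Combining the bounds, tw(G) = 3.

3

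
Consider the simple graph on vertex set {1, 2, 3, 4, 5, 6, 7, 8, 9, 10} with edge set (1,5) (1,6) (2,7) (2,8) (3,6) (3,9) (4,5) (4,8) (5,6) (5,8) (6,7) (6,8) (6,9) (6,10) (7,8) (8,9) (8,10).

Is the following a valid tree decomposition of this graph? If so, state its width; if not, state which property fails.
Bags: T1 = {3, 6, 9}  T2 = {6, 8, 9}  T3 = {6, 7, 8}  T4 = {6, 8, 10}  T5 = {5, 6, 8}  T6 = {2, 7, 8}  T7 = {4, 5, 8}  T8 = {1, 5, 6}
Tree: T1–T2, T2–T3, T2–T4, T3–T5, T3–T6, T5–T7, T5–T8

Yes; width 2.

Checking the three conditions: (i) the bags cover all of {1, 2, 3, 4, 5, 6, 7, 8, 9, 10}; (ii) for each edge, some bag contains both endpoints; (iii) the bags containing any fixed vertex form a subtree. All hold, so the decomposition is valid with width 3 − 1 = 2.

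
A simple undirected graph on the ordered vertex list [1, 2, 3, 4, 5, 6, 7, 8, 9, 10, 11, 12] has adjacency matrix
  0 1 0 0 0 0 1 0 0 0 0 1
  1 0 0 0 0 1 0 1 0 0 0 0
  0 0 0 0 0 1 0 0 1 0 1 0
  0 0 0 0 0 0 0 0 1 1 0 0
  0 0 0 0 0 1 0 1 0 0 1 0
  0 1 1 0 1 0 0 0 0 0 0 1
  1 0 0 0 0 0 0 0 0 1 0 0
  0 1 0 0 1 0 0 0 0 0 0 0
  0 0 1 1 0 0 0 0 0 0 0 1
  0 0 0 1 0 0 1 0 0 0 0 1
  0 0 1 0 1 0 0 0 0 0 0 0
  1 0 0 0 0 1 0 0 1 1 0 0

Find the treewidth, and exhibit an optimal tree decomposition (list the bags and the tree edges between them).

Treewidth 3.
One such decomposition:
Bags: B1 = {2, 5, 8, 11}  B2 = {2, 5, 6, 11}  B3 = {2, 3, 6, 11}  B4 = {1, 2, 3, 6}  B5 = {1, 3, 6, 12}  B6 = {1, 3, 9, 12}  B7 = {1, 7, 9, 12}  B8 = {7, 9, 10, 12}  B9 = {4, 7, 9, 10}
Tree: B1–B2, B2–B3, B3–B4, B4–B5, B5–B6, B6–B7, B7–B8, B8–B9

Every bag has size at most 4, so the width is 4 − 1 = 3 and tw(G) ≤ 3. For the lower bound: the 4 vertex sets {5,8,11}, {2}, {6}, {1,3,9,12} are disjoint, each induces a connected subgraph, and every pair is joined by at least one edge of G. Contracting each set to a single vertex therefore yields K_{4} as a minor, and since treewidth is minor-monotone, tw(G) ≥ tw(K_{4}) = 3. Therefore the treewidth is 3.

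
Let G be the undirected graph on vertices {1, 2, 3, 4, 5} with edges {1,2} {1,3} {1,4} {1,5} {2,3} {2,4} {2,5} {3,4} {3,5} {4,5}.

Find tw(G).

A width-4 tree decomposition is:
Bags: B1 = {1, 2, 3, 4, 5}
Tree: (single bag)
With just one bag of size 5, the width is 5 − 1 = 4, so tw(G) ≤ 4. On the other hand G contains the 5-clique {1, 2, 3, 4, 5}. A clique must lie in a single bag of any decomposition, so no decomposition can have width below 4. Therefore the treewidth is 4.

4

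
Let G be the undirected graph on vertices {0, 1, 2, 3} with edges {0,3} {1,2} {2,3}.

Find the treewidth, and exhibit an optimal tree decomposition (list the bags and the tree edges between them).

Treewidth 1.
One optimal decomposition is:
Bags: B1 = {2, 3}  B2 = {1, 2}  B3 = {0, 3}
Tree: B1–B2, B1–B3

Each bag holds 2 vertices, so the decomposition has width 1, which upper-bounds the treewidth. G has an edge, so its treewidth is at least 1. The upper and lower bounds meet at 1, so that is the treewidth.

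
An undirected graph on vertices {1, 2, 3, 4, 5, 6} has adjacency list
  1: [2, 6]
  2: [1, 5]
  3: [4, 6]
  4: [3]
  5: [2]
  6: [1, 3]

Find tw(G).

A width-1 tree decomposition is:
Bags: B1 = {2, 5}  B2 = {1, 2}  B3 = {1, 6}  B4 = {3, 6}  B5 = {3, 4}
Tree: B1–B2, B2–B3, B3–B4, B4–B5
Each bag holds 2 vertices, so the decomposition has width 1, which upper-bounds the treewidth. G has an edge, so its treewidth is at least 1. The upper and lower bounds meet at 1, so that is the treewidth.

1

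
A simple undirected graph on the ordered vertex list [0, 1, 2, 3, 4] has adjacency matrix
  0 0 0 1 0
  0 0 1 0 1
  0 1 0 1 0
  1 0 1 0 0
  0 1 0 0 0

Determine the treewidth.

A width-1 tree decomposition is:
Bags: B1 = {0, 3}  B2 = {2, 3}  B3 = {1, 2}  B4 = {1, 4}
Tree: B1–B2, B2–B3, B3–B4
Each bag holds 2 vertices, so the decomposition has width 1, which upper-bounds the treewidth. G has an edge, so its treewidth is at least 1. The upper and lower bounds meet at 1, so that is the treewidth.

1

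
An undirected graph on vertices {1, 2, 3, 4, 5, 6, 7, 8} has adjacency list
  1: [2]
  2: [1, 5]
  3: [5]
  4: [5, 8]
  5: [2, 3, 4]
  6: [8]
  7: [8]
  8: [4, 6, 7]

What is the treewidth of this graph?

A width-1 tree decomposition is:
Bags: B1 = {4, 5}  B2 = {4, 8}  B3 = {6, 8}  B4 = {2, 5}  B5 = {7, 8}  B6 = {1, 2}  B7 = {3, 5}
Tree: B1–B2, B2–B3, B1–B4, B2–B5, B4–B6, B4–B7
The largest bag has 2 vertices, giving width 1; this decomposition certifies tw(G) ≤ 1. Any graph with an edge has treewidth ≥ 1, and G has the edge 5–4. The upper and lower bounds meet at 1, so that is the treewidth.

1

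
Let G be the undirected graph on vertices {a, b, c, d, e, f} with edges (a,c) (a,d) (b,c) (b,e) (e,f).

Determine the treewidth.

A width-1 tree decomposition is:
Bags: B1 = {e, f}  B2 = {b, e}  B3 = {b, c}  B4 = {a, c}  B5 = {a, d}
Tree: B1–B2, B2–B3, B3–B4, B4–B5
Each bag holds 2 vertices, so the decomposition has width 1, which upper-bounds the treewidth. G has an edge, so its treewidth is at least 1. Combining the bounds, tw(G) = 1.

1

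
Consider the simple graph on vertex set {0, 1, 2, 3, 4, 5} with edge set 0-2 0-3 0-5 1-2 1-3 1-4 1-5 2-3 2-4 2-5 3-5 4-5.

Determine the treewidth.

A width-3 tree decomposition is:
Bags: B1 = {1, 2, 3, 5}  B2 = {0, 2, 3, 5}  B3 = {1, 2, 4, 5}
Tree: B1–B2, B1–B3
Each bag holds 4 vertices, so the decomposition has width 3, which upper-bounds the treewidth. Conversely, {0, 2, 3, 5} is a clique of size 4, and the vertices of any clique must share a bag in every tree decomposition; so some bag has ≥ 4 vertices and tw(G) ≥ 3. Combining the bounds, tw(G) = 3.

3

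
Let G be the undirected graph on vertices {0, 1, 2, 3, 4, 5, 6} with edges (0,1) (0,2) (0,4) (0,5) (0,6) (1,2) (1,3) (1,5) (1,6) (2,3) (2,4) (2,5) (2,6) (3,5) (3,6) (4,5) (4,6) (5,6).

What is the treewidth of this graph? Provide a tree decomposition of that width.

Treewidth 4.
One optimal decomposition is:
Bags: B1 = {1, 2, 3, 5, 6}  B2 = {0, 1, 2, 5, 6}  B3 = {0, 2, 4, 5, 6}
Tree: B1–B2, B2–B3

Each bag holds 5 vertices, so the decomposition has width 4, which upper-bounds the treewidth. On the other hand G contains the 5-clique {0, 1, 2, 5, 6}. A clique must lie in a single bag of any decomposition, so no decomposition can have width below 4. Hence tw(G) = 4 exactly.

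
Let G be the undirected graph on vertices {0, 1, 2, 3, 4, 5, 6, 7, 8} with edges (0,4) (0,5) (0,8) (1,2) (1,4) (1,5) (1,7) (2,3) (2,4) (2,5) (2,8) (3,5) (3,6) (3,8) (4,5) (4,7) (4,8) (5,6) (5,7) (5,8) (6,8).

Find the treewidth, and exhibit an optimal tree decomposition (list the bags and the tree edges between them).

Treewidth 3.
One such decomposition:
Bags: B1 = {2, 4, 5, 8}  B2 = {1, 2, 4, 5}  B3 = {1, 4, 5, 7}  B4 = {0, 4, 5, 8}  B5 = {2, 3, 5, 8}  B6 = {3, 5, 6, 8}
Tree: B1–B2, B2–B3, B1–B4, B1–B5, B5–B6

The largest bag has 4 vertices, giving width 3; this decomposition certifies tw(G) ≤ 3. On the other hand G contains the 4-clique {2, 3, 5, 8}. A clique must lie in a single bag of any decomposition, so no decomposition can have width below 3. Therefore the treewidth is 3.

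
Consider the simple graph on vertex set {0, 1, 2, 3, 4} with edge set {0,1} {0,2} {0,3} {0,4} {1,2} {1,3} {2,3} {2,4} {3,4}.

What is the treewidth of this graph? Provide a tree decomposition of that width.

The largest bag has 4 vertices, giving width 3; this decomposition certifies tw(G) ≤ 3. For the lower bound, the 4 vertices {0, 1, 2, 3} are pairwise adjacent, and any tree decomposition puts a clique entirely inside one bag — forcing width ≥ 3. The upper and lower bounds meet at 3, so that is the treewidth.

Treewidth 3.
One such decomposition:
Bags: B1 = {0, 2, 3, 4}  B2 = {0, 1, 2, 3}
Tree: B1–B2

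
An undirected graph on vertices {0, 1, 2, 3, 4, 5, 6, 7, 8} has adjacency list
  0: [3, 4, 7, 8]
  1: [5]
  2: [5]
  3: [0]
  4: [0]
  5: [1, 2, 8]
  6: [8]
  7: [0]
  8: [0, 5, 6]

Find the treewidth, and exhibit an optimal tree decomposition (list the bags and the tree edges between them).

Treewidth 1.
One optimal decomposition is:
Bags: B1 = {5, 8}  B2 = {0, 8}  B3 = {2, 5}  B4 = {1, 5}  B5 = {0, 7}  B6 = {0, 3}  B7 = {6, 8}  B8 = {0, 4}
Tree: B1–B2, B1–B3, B1–B4, B2–B5, B5–B6, B1–B7, B6–B8

Each bag holds 2 vertices, so the decomposition has width 1, which upper-bounds the treewidth. Any graph with an edge has treewidth ≥ 1, and G has the edge 8–5. Therefore the treewidth is 1.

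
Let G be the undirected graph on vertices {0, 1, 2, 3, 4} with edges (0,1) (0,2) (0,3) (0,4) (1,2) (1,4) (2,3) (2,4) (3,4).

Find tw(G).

A width-3 tree decomposition is:
Bags: B1 = {0, 1, 2, 4}  B2 = {0, 2, 3, 4}
Tree: B1–B2
Every bag has size at most 4, so the width is 4 − 1 = 3 and tw(G) ≤ 3. For the lower bound, the 4 vertices {0, 1, 2, 4} are pairwise adjacent, and any tree decomposition puts a clique entirely inside one bag — forcing width ≥ 3. Hence tw(G) = 3 exactly.

3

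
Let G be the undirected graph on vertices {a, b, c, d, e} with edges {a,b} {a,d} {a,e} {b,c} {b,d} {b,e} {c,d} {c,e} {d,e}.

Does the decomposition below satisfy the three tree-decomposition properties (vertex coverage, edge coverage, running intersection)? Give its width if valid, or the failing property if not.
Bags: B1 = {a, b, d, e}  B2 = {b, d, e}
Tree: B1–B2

A tree decomposition must satisfy three properties: every vertex lies in some bag; for every edge, both endpoints lie together in some bag; and for every vertex, the bags containing it form a connected subtree. Here vertex c appears in no bag, so the decomposition is invalid.

No — vertex c appears in no bag.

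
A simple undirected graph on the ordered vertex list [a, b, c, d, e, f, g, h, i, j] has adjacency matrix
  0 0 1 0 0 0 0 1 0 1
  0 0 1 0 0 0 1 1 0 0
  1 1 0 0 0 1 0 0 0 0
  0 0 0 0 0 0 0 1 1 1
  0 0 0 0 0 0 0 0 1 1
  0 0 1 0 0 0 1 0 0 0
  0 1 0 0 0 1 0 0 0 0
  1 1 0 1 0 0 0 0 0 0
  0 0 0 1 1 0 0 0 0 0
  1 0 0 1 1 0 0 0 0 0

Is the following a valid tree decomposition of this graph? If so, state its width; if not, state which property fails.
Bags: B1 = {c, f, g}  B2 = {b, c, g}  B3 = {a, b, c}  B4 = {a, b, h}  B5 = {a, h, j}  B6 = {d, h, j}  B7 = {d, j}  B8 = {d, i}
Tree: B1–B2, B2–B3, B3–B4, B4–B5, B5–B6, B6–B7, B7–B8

No — vertex e appears in no bag.

A tree decomposition must satisfy three properties: every vertex lies in some bag; for every edge, both endpoints lie together in some bag; and for every vertex, the bags containing it form a connected subtree. Here vertex e appears in no bag, so the decomposition is invalid.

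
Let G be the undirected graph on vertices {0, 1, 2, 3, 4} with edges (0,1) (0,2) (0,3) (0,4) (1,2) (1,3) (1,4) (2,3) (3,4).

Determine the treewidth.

A width-3 tree decomposition is:
Bags: B1 = {0, 1, 2, 3}  B2 = {0, 1, 3, 4}
Tree: B1–B2
Each bag holds 4 vertices, so the decomposition has width 3, which upper-bounds the treewidth. Conversely, {0, 1, 2, 3} is a clique of size 4, and the vertices of any clique must share a bag in every tree decomposition; so some bag has ≥ 4 vertices and tw(G) ≥ 3. Therefore the treewidth is 3.

3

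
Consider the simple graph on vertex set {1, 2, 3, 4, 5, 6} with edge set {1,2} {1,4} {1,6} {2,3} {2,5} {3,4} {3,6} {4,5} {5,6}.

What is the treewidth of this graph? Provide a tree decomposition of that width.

Each bag holds 4 vertices, so the decomposition has width 3, which upper-bounds the treewidth. For the lower bound: the 4 vertex sets {1,6}, {3,4}, {5}, {2} are disjoint, each induces a connected subgraph, and every pair is joined by at least one edge of G. Contracting each set to a single vertex therefore yields K_{4} as a minor, and since treewidth is minor-monotone, tw(G) ≥ tw(K_{4}) = 3. Hence tw(G) = 3 exactly.

Treewidth 3.
One such decomposition:
Bags: B1 = {1, 3, 5, 6}  B2 = {1, 3, 4, 5}  B3 = {1, 2, 3, 5}
Tree: B1–B2, B2–B3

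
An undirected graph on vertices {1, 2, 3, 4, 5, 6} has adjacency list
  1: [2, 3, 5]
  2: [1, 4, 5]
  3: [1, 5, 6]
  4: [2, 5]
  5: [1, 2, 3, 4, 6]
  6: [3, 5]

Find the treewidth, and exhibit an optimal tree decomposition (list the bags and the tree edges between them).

Treewidth 2.
One optimal decomposition is:
Bags: B1 = {1, 3, 5}  B2 = {1, 2, 5}  B3 = {2, 4, 5}  B4 = {3, 5, 6}
Tree: B1–B2, B2–B3, B1–B4

The largest bag has 3 vertices, giving width 2; this decomposition certifies tw(G) ≤ 2. For the lower bound, the 3 vertices {1, 2, 5} are pairwise adjacent, and any tree decomposition puts a clique entirely inside one bag — forcing width ≥ 2. Combining the bounds, tw(G) = 2.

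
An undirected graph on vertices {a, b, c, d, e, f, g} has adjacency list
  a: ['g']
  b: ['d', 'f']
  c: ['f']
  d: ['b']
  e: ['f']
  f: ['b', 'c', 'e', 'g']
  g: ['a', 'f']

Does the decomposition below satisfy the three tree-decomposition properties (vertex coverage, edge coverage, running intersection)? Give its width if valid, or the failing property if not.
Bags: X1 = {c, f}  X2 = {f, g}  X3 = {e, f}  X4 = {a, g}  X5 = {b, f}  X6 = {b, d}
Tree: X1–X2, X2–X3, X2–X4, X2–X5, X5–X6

Yes; width 1.

Every vertex of G appears in some bag (union = {a, b, c, d, e, f, g}); every edge is covered by a bag; and for each vertex v the set of bags containing v is connected in the bag tree. The decomposition is therefore valid. The largest bag has 2 vertices, so the width is 1.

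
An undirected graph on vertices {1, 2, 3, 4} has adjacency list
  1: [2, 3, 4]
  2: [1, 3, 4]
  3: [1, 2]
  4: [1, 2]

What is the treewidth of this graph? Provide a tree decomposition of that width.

Every bag has size at most 3, so the width is 3 − 1 = 2 and tw(G) ≤ 2. On the other hand G contains the 3-clique {1, 2, 3}. A clique must lie in a single bag of any decomposition, so no decomposition can have width below 2. The upper and lower bounds meet at 2, so that is the treewidth.

Treewidth 2.
One such decomposition:
Bags: B1 = {1, 2, 3}  B2 = {1, 2, 4}
Tree: B1–B2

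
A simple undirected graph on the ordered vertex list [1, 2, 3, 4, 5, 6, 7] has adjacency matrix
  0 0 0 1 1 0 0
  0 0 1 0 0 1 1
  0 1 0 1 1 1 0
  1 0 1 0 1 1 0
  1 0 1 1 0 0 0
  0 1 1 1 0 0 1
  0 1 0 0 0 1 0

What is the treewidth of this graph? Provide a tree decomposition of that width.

Every bag has size at most 3, so the width is 3 − 1 = 2 and tw(G) ≤ 2. On the other hand G contains the 3-clique {1, 4, 5}. A clique must lie in a single bag of any decomposition, so no decomposition can have width below 2. Therefore the treewidth is 2.

Treewidth 2.
Bags: B1 = {3, 4, 5}  B2 = {3, 4, 6}  B3 = {1, 4, 5}  B4 = {2, 3, 6}  B5 = {2, 6, 7}
Tree: B1–B2, B1–B3, B2–B4, B4–B5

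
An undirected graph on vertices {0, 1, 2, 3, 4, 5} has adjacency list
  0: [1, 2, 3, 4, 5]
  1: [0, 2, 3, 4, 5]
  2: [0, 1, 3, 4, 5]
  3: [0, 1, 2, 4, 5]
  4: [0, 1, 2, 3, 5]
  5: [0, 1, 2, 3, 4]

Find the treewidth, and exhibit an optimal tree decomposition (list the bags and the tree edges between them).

A single bag containing all 6 vertices is trivially a valid decomposition of width 5. Conversely, {0, 1, 2, 3, 4, 5} is a clique of size 6, and the vertices of any clique must share a bag in every tree decomposition; so some bag has ≥ 6 vertices and tw(G) ≥ 5. Hence tw(G) = 5 exactly.

Treewidth 5.
One such decomposition:
Bags: B1 = {0, 1, 2, 3, 4, 5}
Tree: (single bag)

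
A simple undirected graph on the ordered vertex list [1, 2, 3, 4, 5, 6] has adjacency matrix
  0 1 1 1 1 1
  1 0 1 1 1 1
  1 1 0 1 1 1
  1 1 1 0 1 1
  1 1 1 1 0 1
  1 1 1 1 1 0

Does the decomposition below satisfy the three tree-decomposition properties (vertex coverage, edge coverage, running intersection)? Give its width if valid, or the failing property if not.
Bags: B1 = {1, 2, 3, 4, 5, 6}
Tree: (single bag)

Checking the three conditions: (i) the bags cover all of {1, 2, 3, 4, 5, 6}; (ii) for each edge, some bag contains both endpoints; (iii) the bags containing any fixed vertex form a subtree. All hold, so the decomposition is valid with width 6 − 1 = 5.

Yes; width 5.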